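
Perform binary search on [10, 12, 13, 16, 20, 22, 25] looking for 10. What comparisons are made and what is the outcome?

Binary search for 10 in [10, 12, 13, 16, 20, 22, 25]:

lo=0, hi=6, mid=3, arr[mid]=16 -> 16 > 10, search left half
lo=0, hi=2, mid=1, arr[mid]=12 -> 12 > 10, search left half
lo=0, hi=0, mid=0, arr[mid]=10 -> Found target at index 0!

Binary search finds 10 at index 0 after 3 comparisons. The search repeatedly halves the search space by comparing with the middle element.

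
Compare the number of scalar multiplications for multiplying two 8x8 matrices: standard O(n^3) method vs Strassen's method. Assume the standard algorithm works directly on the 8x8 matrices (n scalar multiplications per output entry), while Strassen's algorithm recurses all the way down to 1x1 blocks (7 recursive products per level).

Matrix multiplication for 8x8 matrices:

Standard algorithm: 8^3 = 512 multiplications
Strassen's algorithm: 7^(log2(8)) = 7^3 = 343 multiplications
Savings: 512 - 343 = 169 multiplications

Standard: 512 multiplications (8^3). Strassen: 343 multiplications (7^3). Strassen reduces 8 recursive multiplications to 7 at each level.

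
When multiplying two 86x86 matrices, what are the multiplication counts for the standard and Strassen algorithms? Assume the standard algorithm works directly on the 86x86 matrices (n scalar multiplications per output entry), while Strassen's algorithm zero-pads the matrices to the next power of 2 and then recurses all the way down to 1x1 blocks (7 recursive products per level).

Matrix multiplication for 86x86 matrices:

Strassen's algorithm requires power-of-2 dimensions. Pad 86x86 to 128x128 (next power of 2).

Standard algorithm: 86^3 = 636056 multiplications
Strassen's algorithm: 7^(log2(128)) = 7^7 = 823543 multiplications
Difference: 636056 - 823543 = -187487 (Strassen uses MORE here due to padding overhead — for small or just-over-power-of-2 n, padding can outweigh the per-level savings)

Standard: 636056 multiplications (86^3). Strassen: 823543 multiplications (7^7, after padding to 128x128). Strassen reduces 8 recursive multiplications to 7 at each level.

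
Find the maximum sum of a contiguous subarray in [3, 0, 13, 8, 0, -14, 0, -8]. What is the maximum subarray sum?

Using Kadane's algorithm on [3, 0, 13, 8, 0, -14, 0, -8]:

Scanning through the array:
Position 1 (value 0): max_ending_here = 3, max_so_far = 3
Position 2 (value 13): max_ending_here = 16, max_so_far = 16
Position 3 (value 8): max_ending_here = 24, max_so_far = 24
Position 4 (value 0): max_ending_here = 24, max_so_far = 24
Position 5 (value -14): max_ending_here = 10, max_so_far = 24
Position 6 (value 0): max_ending_here = 10, max_so_far = 24
Position 7 (value -8): max_ending_here = 2, max_so_far = 24

Maximum subarray: [3, 0, 13, 8]
Maximum sum: 24

The maximum subarray is [3, 0, 13, 8] with sum 24. This subarray runs from index 0 to index 3.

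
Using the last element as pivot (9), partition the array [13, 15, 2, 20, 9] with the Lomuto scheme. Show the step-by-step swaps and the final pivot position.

Lomuto partition with pivot = 9:

Initial array: [13, 15, 2, 20, 9]

arr[0]=13 > 9: no swap
arr[1]=15 > 9: no swap
arr[2]=2 <= 9: swap with position 0, array becomes [2, 15, 13, 20, 9]
arr[3]=20 > 9: no swap

Place pivot at position 1: [2, 9, 13, 20, 15]
Pivot position: 1

After partitioning with pivot 9, the array becomes [2, 9, 13, 20, 15]. The pivot is placed at index 1. All elements to the left of the pivot are <= 9, and all elements to the right are > 9.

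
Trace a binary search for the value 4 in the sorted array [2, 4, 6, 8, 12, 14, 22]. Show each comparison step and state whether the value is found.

Binary search for 4 in [2, 4, 6, 8, 12, 14, 22]:

lo=0, hi=6, mid=3, arr[mid]=8 -> 8 > 4, search left half
lo=0, hi=2, mid=1, arr[mid]=4 -> Found target at index 1!

Binary search finds 4 at index 1 after 2 comparisons. The search repeatedly halves the search space by comparing with the middle element.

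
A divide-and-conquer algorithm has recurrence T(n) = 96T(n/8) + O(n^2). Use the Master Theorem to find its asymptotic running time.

Master Theorem for T(n) = 96T(n/8) + O(n^2):

a = 96, b = 8, c = 2
log_b(a) = log_8(96) = 2.1950

Case 1: c = 2 < log_8(96) = 2.1950
T(n) = O(n^(log_8 96))

For T(n) = 96T(n/8) + O(n^2): log_8(96) = 2.1950. This is Case 1 of the Master Theorem (c < log_b(a), work dominated by leaves), giving O(n^(log_8 96)).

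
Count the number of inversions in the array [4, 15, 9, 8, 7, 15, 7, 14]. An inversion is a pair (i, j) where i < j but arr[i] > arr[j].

Finding inversions in [4, 15, 9, 8, 7, 15, 7, 14]:

(1, 2): arr[1]=15 > arr[2]=9
(1, 3): arr[1]=15 > arr[3]=8
(1, 4): arr[1]=15 > arr[4]=7
(1, 6): arr[1]=15 > arr[6]=7
(1, 7): arr[1]=15 > arr[7]=14
(2, 3): arr[2]=9 > arr[3]=8
(2, 4): arr[2]=9 > arr[4]=7
(2, 6): arr[2]=9 > arr[6]=7
(3, 4): arr[3]=8 > arr[4]=7
(3, 6): arr[3]=8 > arr[6]=7
(5, 6): arr[5]=15 > arr[6]=7
(5, 7): arr[5]=15 > arr[7]=14

Total inversions: 12

The array has 12 inversion(s): (1,2), (1,3), (1,4), (1,6), (1,7), (2,3), (2,4), (2,6), (3,4), (3,6), (5,6), (5,7). Each pair (i,j) satisfies i < j and arr[i] > arr[j].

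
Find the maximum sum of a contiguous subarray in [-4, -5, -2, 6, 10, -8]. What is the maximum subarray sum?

Using Kadane's algorithm on [-4, -5, -2, 6, 10, -8]:

Scanning through the array:
Position 1 (value -5): max_ending_here = -5, max_so_far = -4
Position 2 (value -2): max_ending_here = -2, max_so_far = -2
Position 3 (value 6): max_ending_here = 6, max_so_far = 6
Position 4 (value 10): max_ending_here = 16, max_so_far = 16
Position 5 (value -8): max_ending_here = 8, max_so_far = 16

Maximum subarray: [6, 10]
Maximum sum: 16

The maximum subarray is [6, 10] with sum 16. This subarray runs from index 3 to index 4.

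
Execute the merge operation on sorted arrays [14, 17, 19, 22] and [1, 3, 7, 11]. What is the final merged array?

Merging process:

Compare 14 vs 1: take 1 from right. Merged: [1]
Compare 14 vs 3: take 3 from right. Merged: [1, 3]
Compare 14 vs 7: take 7 from right. Merged: [1, 3, 7]
Compare 14 vs 11: take 11 from right. Merged: [1, 3, 7, 11]
Append remaining from left: [14, 17, 19, 22]. Merged: [1, 3, 7, 11, 14, 17, 19, 22]

Final merged array: [1, 3, 7, 11, 14, 17, 19, 22]
Total comparisons: 4

The merged array is [1, 3, 7, 11, 14, 17, 19, 22], requiring 4 comparisons. The merge step runs in O(n) time where n is the total number of elements.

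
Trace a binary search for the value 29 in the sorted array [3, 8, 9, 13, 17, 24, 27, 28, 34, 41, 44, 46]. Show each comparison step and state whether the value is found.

Binary search for 29 in [3, 8, 9, 13, 17, 24, 27, 28, 34, 41, 44, 46]:

lo=0, hi=11, mid=5, arr[mid]=24 -> 24 < 29, search right half
lo=6, hi=11, mid=8, arr[mid]=34 -> 34 > 29, search left half
lo=6, hi=7, mid=6, arr[mid]=27 -> 27 < 29, search right half
lo=7, hi=7, mid=7, arr[mid]=28 -> 28 < 29, search right half
lo=8 > hi=7, target 29 not found

Binary search determines that 29 is not in the array after 4 comparisons. The search space was exhausted without finding the target.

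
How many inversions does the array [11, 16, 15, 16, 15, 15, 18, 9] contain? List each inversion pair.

Finding inversions in [11, 16, 15, 16, 15, 15, 18, 9]:

(0, 7): arr[0]=11 > arr[7]=9
(1, 2): arr[1]=16 > arr[2]=15
(1, 4): arr[1]=16 > arr[4]=15
(1, 5): arr[1]=16 > arr[5]=15
(1, 7): arr[1]=16 > arr[7]=9
(2, 7): arr[2]=15 > arr[7]=9
(3, 4): arr[3]=16 > arr[4]=15
(3, 5): arr[3]=16 > arr[5]=15
(3, 7): arr[3]=16 > arr[7]=9
(4, 7): arr[4]=15 > arr[7]=9
(5, 7): arr[5]=15 > arr[7]=9
(6, 7): arr[6]=18 > arr[7]=9

Total inversions: 12

The array has 12 inversion(s): (0,7), (1,2), (1,4), (1,5), (1,7), (2,7), (3,4), (3,5), (3,7), (4,7), (5,7), (6,7). Each pair (i,j) satisfies i < j and arr[i] > arr[j].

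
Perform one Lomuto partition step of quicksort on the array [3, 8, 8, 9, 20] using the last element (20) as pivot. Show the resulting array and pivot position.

Lomuto partition with pivot = 20:

Initial array: [3, 8, 8, 9, 20]

arr[0]=3 <= 20: swap with position 0, array becomes [3, 8, 8, 9, 20]
arr[1]=8 <= 20: swap with position 1, array becomes [3, 8, 8, 9, 20]
arr[2]=8 <= 20: swap with position 2, array becomes [3, 8, 8, 9, 20]
arr[3]=9 <= 20: swap with position 3, array becomes [3, 8, 8, 9, 20]

Place pivot at position 4: [3, 8, 8, 9, 20]
Pivot position: 4

After partitioning with pivot 20, the array becomes [3, 8, 8, 9, 20]. The pivot is placed at index 4. All elements to the left of the pivot are <= 20, and all elements to the right are > 20.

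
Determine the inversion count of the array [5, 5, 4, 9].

Finding inversions in [5, 5, 4, 9]:

(0, 2): arr[0]=5 > arr[2]=4
(1, 2): arr[1]=5 > arr[2]=4

Total inversions: 2

The array has 2 inversion(s): (0,2), (1,2). Each pair (i,j) satisfies i < j and arr[i] > arr[j].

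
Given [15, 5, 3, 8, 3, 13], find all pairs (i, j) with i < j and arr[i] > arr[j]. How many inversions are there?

Finding inversions in [15, 5, 3, 8, 3, 13]:

(0, 1): arr[0]=15 > arr[1]=5
(0, 2): arr[0]=15 > arr[2]=3
(0, 3): arr[0]=15 > arr[3]=8
(0, 4): arr[0]=15 > arr[4]=3
(0, 5): arr[0]=15 > arr[5]=13
(1, 2): arr[1]=5 > arr[2]=3
(1, 4): arr[1]=5 > arr[4]=3
(3, 4): arr[3]=8 > arr[4]=3

Total inversions: 8

The array has 8 inversion(s): (0,1), (0,2), (0,3), (0,4), (0,5), (1,2), (1,4), (3,4). Each pair (i,j) satisfies i < j and arr[i] > arr[j].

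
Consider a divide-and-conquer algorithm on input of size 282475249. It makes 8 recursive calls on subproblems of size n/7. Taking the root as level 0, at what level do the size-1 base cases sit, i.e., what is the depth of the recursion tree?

For divide and conquer with division factor 7:

Problem sizes at each level:
Level 0: 282475249
Level 1: 40353607
Level 2: 5764801
Level 3: 823543
Level 4: 117649
Level 5: 16807
Level 6: 2401
Level 7: 343
Level 8: 49
Level 9: 7
Level 10: 1

The root is level 0 and the size-1 base case is level 10 (the tree spans levels 0 through 10, i.e. 11 levels counting the root), so the depth is the number of divisions: log_7(282475249) = 10

The recursion tree depth is log_7(282475249) = 10. At each level, the problem size is divided by 7, so it takes 10 divisions to reduce to a base case of size 1. The algorithm makes 8 recursive calls at each level.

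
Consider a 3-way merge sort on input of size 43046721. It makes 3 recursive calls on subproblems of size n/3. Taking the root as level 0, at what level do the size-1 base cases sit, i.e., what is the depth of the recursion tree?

For divide and conquer with division factor 3:

Problem sizes at each level:
Level 0: 43046721
Level 1: 14348907
Level 2: 4782969
Level 3: 1594323
Level 4: 531441
Level 5: 177147
Level 6: 59049
Level 7: 19683
Level 8: 6561
Level 9: 2187
Level 10: 729
Level 11: 243
Level 12: 81
Level 13: 27
Level 14: 9
Level 15: 3
Level 16: 1

The root is level 0 and the size-1 base case is level 16 (the tree spans levels 0 through 16, i.e. 17 levels counting the root), so the depth is the number of divisions: log_3(43046721) = 16

The recursion tree depth is log_3(43046721) = 16. At each level, the problem size is divided by 3, so it takes 16 divisions to reduce to a base case of size 1. The algorithm makes 3 recursive calls at each level.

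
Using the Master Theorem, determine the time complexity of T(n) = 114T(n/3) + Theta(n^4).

Master Theorem for T(n) = 114T(n/3) + O(n^4):

a = 114, b = 3, c = 4
log_b(a) = log_3(114) = 4.3111

Case 1: c = 4 < log_3(114) = 4.3111
T(n) = O(n^(log_3 114))

For T(n) = 114T(n/3) + O(n^4): log_3(114) = 4.3111. This is Case 1 of the Master Theorem (c < log_b(a), work dominated by leaves), giving O(n^(log_3 114)).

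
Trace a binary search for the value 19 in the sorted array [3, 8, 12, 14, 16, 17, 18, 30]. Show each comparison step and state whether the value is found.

Binary search for 19 in [3, 8, 12, 14, 16, 17, 18, 30]:

lo=0, hi=7, mid=3, arr[mid]=14 -> 14 < 19, search right half
lo=4, hi=7, mid=5, arr[mid]=17 -> 17 < 19, search right half
lo=6, hi=7, mid=6, arr[mid]=18 -> 18 < 19, search right half
lo=7, hi=7, mid=7, arr[mid]=30 -> 30 > 19, search left half
lo=7 > hi=6, target 19 not found

Binary search determines that 19 is not in the array after 4 comparisons. The search space was exhausted without finding the target.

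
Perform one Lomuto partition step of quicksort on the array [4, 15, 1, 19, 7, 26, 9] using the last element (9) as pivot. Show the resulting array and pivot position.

Lomuto partition with pivot = 9:

Initial array: [4, 15, 1, 19, 7, 26, 9]

arr[0]=4 <= 9: swap with position 0, array becomes [4, 15, 1, 19, 7, 26, 9]
arr[1]=15 > 9: no swap
arr[2]=1 <= 9: swap with position 1, array becomes [4, 1, 15, 19, 7, 26, 9]
arr[3]=19 > 9: no swap
arr[4]=7 <= 9: swap with position 2, array becomes [4, 1, 7, 19, 15, 26, 9]
arr[5]=26 > 9: no swap

Place pivot at position 3: [4, 1, 7, 9, 15, 26, 19]
Pivot position: 3

After partitioning with pivot 9, the array becomes [4, 1, 7, 9, 15, 26, 19]. The pivot is placed at index 3. All elements to the left of the pivot are <= 9, and all elements to the right are > 9.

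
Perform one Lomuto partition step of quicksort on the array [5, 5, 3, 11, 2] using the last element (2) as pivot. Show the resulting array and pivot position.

Lomuto partition with pivot = 2:

Initial array: [5, 5, 3, 11, 2]

arr[0]=5 > 2: no swap
arr[1]=5 > 2: no swap
arr[2]=3 > 2: no swap
arr[3]=11 > 2: no swap

Place pivot at position 0: [2, 5, 3, 11, 5]
Pivot position: 0

After partitioning with pivot 2, the array becomes [2, 5, 3, 11, 5]. The pivot is placed at index 0. All elements to the left of the pivot are <= 2, and all elements to the right are > 2.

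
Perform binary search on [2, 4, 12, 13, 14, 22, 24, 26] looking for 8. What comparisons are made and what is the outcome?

Binary search for 8 in [2, 4, 12, 13, 14, 22, 24, 26]:

lo=0, hi=7, mid=3, arr[mid]=13 -> 13 > 8, search left half
lo=0, hi=2, mid=1, arr[mid]=4 -> 4 < 8, search right half
lo=2, hi=2, mid=2, arr[mid]=12 -> 12 > 8, search left half
lo=2 > hi=1, target 8 not found

Binary search determines that 8 is not in the array after 3 comparisons. The search space was exhausted without finding the target.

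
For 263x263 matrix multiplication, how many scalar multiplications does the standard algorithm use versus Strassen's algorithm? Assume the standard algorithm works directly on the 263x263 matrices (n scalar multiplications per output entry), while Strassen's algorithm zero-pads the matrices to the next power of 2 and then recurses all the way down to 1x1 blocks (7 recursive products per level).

Matrix multiplication for 263x263 matrices:

Strassen's algorithm requires power-of-2 dimensions. Pad 263x263 to 512x512 (next power of 2).

Standard algorithm: 263^3 = 18191447 multiplications
Strassen's algorithm: 7^(log2(512)) = 7^9 = 40353607 multiplications
Difference: 18191447 - 40353607 = -22162160 (Strassen uses MORE here due to padding overhead — for small or just-over-power-of-2 n, padding can outweigh the per-level savings)

Standard: 18191447 multiplications (263^3). Strassen: 40353607 multiplications (7^9, after padding to 512x512). Strassen reduces 8 recursive multiplications to 7 at each level.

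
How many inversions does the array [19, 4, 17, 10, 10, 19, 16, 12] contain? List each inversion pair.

Finding inversions in [19, 4, 17, 10, 10, 19, 16, 12]:

(0, 1): arr[0]=19 > arr[1]=4
(0, 2): arr[0]=19 > arr[2]=17
(0, 3): arr[0]=19 > arr[3]=10
(0, 4): arr[0]=19 > arr[4]=10
(0, 6): arr[0]=19 > arr[6]=16
(0, 7): arr[0]=19 > arr[7]=12
(2, 3): arr[2]=17 > arr[3]=10
(2, 4): arr[2]=17 > arr[4]=10
(2, 6): arr[2]=17 > arr[6]=16
(2, 7): arr[2]=17 > arr[7]=12
(5, 6): arr[5]=19 > arr[6]=16
(5, 7): arr[5]=19 > arr[7]=12
(6, 7): arr[6]=16 > arr[7]=12

Total inversions: 13

The array has 13 inversion(s): (0,1), (0,2), (0,3), (0,4), (0,6), (0,7), (2,3), (2,4), (2,6), (2,7), (5,6), (5,7), (6,7). Each pair (i,j) satisfies i < j and arr[i] > arr[j].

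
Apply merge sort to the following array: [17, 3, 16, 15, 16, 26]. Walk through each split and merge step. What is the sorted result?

Merge sort trace:

Split: [17, 3, 16, 15, 16, 26] -> [17, 3, 16] and [15, 16, 26]
  Split: [17, 3, 16] -> [17] and [3, 16]
    Split: [3, 16] -> [3] and [16]
    Merge: [3] + [16] -> [3, 16]
  Merge: [17] + [3, 16] -> [3, 16, 17]
  Split: [15, 16, 26] -> [15] and [16, 26]
    Split: [16, 26] -> [16] and [26]
    Merge: [16] + [26] -> [16, 26]
  Merge: [15] + [16, 26] -> [15, 16, 26]
Merge: [3, 16, 17] + [15, 16, 26] -> [3, 15, 16, 16, 17, 26]

Final sorted array: [3, 15, 16, 16, 17, 26]

The merge sort proceeds by recursively splitting the array and merging sorted halves.
After all merges, the sorted array is [3, 15, 16, 16, 17, 26].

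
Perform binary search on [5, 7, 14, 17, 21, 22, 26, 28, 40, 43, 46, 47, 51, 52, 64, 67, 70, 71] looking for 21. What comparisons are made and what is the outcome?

Binary search for 21 in [5, 7, 14, 17, 21, 22, 26, 28, 40, 43, 46, 47, 51, 52, 64, 67, 70, 71]:

lo=0, hi=17, mid=8, arr[mid]=40 -> 40 > 21, search left half
lo=0, hi=7, mid=3, arr[mid]=17 -> 17 < 21, search right half
lo=4, hi=7, mid=5, arr[mid]=22 -> 22 > 21, search left half
lo=4, hi=4, mid=4, arr[mid]=21 -> Found target at index 4!

Binary search finds 21 at index 4 after 4 comparisons. The search repeatedly halves the search space by comparing with the middle element.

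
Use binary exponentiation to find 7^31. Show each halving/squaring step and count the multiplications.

Computing 7^31 by squaring (build up from 7^1; each line after the first costs one multiplication):

7^1 = 7
7^2 = (7^1)^2 = 7^2 = 49
7^3 = 7 * 7^2 = 7 * 49 = 343
7^6 = (7^3)^2 = 343^2 = 117649
7^7 = 7 * 7^6 = 7 * 117649 = 823543
7^14 = (7^7)^2 = 823543^2 = 678223072849
7^15 = 7 * 7^14 = 7 * 678223072849 = 4747561509943
7^30 = (7^15)^2 = 4747561509943^2 = 22539340290692258087863249
7^31 = 7 * 7^30 = 7 * 22539340290692258087863249 = 157775382034845806615042743

Result: 157775382034845806615042743
Multiplications needed: 8 (8 lines after 7^1)

7^31 = 157775382034845806615042743. Using exponentiation by squaring, this requires 8 multiplications. The key idea: if the exponent is even, square the half-power; if odd, multiply by the base once.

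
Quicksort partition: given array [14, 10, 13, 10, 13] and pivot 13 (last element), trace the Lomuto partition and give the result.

Lomuto partition with pivot = 13:

Initial array: [14, 10, 13, 10, 13]

arr[0]=14 > 13: no swap
arr[1]=10 <= 13: swap with position 0, array becomes [10, 14, 13, 10, 13]
arr[2]=13 <= 13: swap with position 1, array becomes [10, 13, 14, 10, 13]
arr[3]=10 <= 13: swap with position 2, array becomes [10, 13, 10, 14, 13]

Place pivot at position 3: [10, 13, 10, 13, 14]
Pivot position: 3

After partitioning with pivot 13, the array becomes [10, 13, 10, 13, 14]. The pivot is placed at index 3. All elements to the left of the pivot are <= 13, and all elements to the right are > 13.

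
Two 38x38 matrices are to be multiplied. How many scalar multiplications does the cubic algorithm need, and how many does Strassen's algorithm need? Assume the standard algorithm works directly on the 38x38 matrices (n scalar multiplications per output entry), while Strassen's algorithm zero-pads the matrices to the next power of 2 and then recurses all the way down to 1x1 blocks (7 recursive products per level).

Matrix multiplication for 38x38 matrices:

Strassen's algorithm requires power-of-2 dimensions. Pad 38x38 to 64x64 (next power of 2).

Standard algorithm: 38^3 = 54872 multiplications
Strassen's algorithm: 7^(log2(64)) = 7^6 = 117649 multiplications
Difference: 54872 - 117649 = -62777 (Strassen uses MORE here due to padding overhead — for small or just-over-power-of-2 n, padding can outweigh the per-level savings)

Standard: 54872 multiplications (38^3). Strassen: 117649 multiplications (7^6, after padding to 64x64). Strassen reduces 8 recursive multiplications to 7 at each level.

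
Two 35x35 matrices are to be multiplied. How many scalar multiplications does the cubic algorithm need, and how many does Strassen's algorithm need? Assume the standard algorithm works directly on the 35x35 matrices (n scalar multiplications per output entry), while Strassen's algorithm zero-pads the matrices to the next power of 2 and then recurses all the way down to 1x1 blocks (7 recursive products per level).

Matrix multiplication for 35x35 matrices:

Strassen's algorithm requires power-of-2 dimensions. Pad 35x35 to 64x64 (next power of 2).

Standard algorithm: 35^3 = 42875 multiplications
Strassen's algorithm: 7^(log2(64)) = 7^6 = 117649 multiplications
Difference: 42875 - 117649 = -74774 (Strassen uses MORE here due to padding overhead — for small or just-over-power-of-2 n, padding can outweigh the per-level savings)

Standard: 42875 multiplications (35^3). Strassen: 117649 multiplications (7^6, after padding to 64x64). Strassen reduces 8 recursive multiplications to 7 at each level.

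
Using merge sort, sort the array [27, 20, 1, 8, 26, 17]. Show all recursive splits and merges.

Merge sort trace:

Split: [27, 20, 1, 8, 26, 17] -> [27, 20, 1] and [8, 26, 17]
  Split: [27, 20, 1] -> [27] and [20, 1]
    Split: [20, 1] -> [20] and [1]
    Merge: [20] + [1] -> [1, 20]
  Merge: [27] + [1, 20] -> [1, 20, 27]
  Split: [8, 26, 17] -> [8] and [26, 17]
    Split: [26, 17] -> [26] and [17]
    Merge: [26] + [17] -> [17, 26]
  Merge: [8] + [17, 26] -> [8, 17, 26]
Merge: [1, 20, 27] + [8, 17, 26] -> [1, 8, 17, 20, 26, 27]

Final sorted array: [1, 8, 17, 20, 26, 27]

The merge sort proceeds by recursively splitting the array and merging sorted halves.
After all merges, the sorted array is [1, 8, 17, 20, 26, 27].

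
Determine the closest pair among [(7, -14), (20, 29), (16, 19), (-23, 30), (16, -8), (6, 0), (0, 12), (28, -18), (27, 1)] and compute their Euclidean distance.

Computing all pairwise distances among 9 points:

d((7, -14), (20, 29)) = 44.9222
d((7, -14), (16, 19)) = 34.2053
d((7, -14), (-23, 30)) = 53.2541
d((7, -14), (16, -8)) = 10.8167
d((7, -14), (6, 0)) = 14.0357
d((7, -14), (0, 12)) = 26.9258
d((7, -14), (28, -18)) = 21.3776
d((7, -14), (27, 1)) = 25.0
d((20, 29), (16, 19)) = 10.7703 <-- minimum
d((20, 29), (-23, 30)) = 43.0116
d((20, 29), (16, -8)) = 37.2156
d((20, 29), (6, 0)) = 32.2025
d((20, 29), (0, 12)) = 26.2488
d((20, 29), (28, -18)) = 47.676
d((20, 29), (27, 1)) = 28.8617
d((16, 19), (-23, 30)) = 40.5216
d((16, 19), (16, -8)) = 27.0
d((16, 19), (6, 0)) = 21.4709
d((16, 19), (0, 12)) = 17.4642
d((16, 19), (28, -18)) = 38.8973
d((16, 19), (27, 1)) = 21.095
d((-23, 30), (16, -8)) = 54.4518
d((-23, 30), (6, 0)) = 41.7253
d((-23, 30), (0, 12)) = 29.2062
d((-23, 30), (28, -18)) = 70.0357
d((-23, 30), (27, 1)) = 57.8014
d((16, -8), (6, 0)) = 12.8062
d((16, -8), (0, 12)) = 25.6125
d((16, -8), (28, -18)) = 15.6205
d((16, -8), (27, 1)) = 14.2127
d((6, 0), (0, 12)) = 13.4164
d((6, 0), (28, -18)) = 28.4253
d((6, 0), (27, 1)) = 21.0238
d((0, 12), (28, -18)) = 41.0366
d((0, 12), (27, 1)) = 29.1548
d((28, -18), (27, 1)) = 19.0263

Closest pair: (20, 29) and (16, 19) with distance 10.7703

The closest pair is (20, 29) and (16, 19) with Euclidean distance 10.7703. For 9 points, brute-force pairwise comparison is shown above. For large n, the divide-and-conquer algorithm (sort by x, recurse on halves, check the dividing strip) achieves O(n log n).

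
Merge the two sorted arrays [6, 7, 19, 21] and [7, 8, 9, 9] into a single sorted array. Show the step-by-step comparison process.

Merging process:

Compare 6 vs 7: take 6 from left. Merged: [6]
Compare 7 vs 7: take 7 from left. Merged: [6, 7]
Compare 19 vs 7: take 7 from right. Merged: [6, 7, 7]
Compare 19 vs 8: take 8 from right. Merged: [6, 7, 7, 8]
Compare 19 vs 9: take 9 from right. Merged: [6, 7, 7, 8, 9]
Compare 19 vs 9: take 9 from right. Merged: [6, 7, 7, 8, 9, 9]
Append remaining from left: [19, 21]. Merged: [6, 7, 7, 8, 9, 9, 19, 21]

Final merged array: [6, 7, 7, 8, 9, 9, 19, 21]
Total comparisons: 6

The merged array is [6, 7, 7, 8, 9, 9, 19, 21], requiring 6 comparisons. The merge step runs in O(n) time where n is the total number of elements.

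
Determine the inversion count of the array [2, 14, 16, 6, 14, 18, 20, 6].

Finding inversions in [2, 14, 16, 6, 14, 18, 20, 6]:

(1, 3): arr[1]=14 > arr[3]=6
(1, 7): arr[1]=14 > arr[7]=6
(2, 3): arr[2]=16 > arr[3]=6
(2, 4): arr[2]=16 > arr[4]=14
(2, 7): arr[2]=16 > arr[7]=6
(4, 7): arr[4]=14 > arr[7]=6
(5, 7): arr[5]=18 > arr[7]=6
(6, 7): arr[6]=20 > arr[7]=6

Total inversions: 8

The array has 8 inversion(s): (1,3), (1,7), (2,3), (2,4), (2,7), (4,7), (5,7), (6,7). Each pair (i,j) satisfies i < j and arr[i] > arr[j].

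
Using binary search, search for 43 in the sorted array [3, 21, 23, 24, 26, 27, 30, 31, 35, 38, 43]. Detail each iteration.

Binary search for 43 in [3, 21, 23, 24, 26, 27, 30, 31, 35, 38, 43]:

lo=0, hi=10, mid=5, arr[mid]=27 -> 27 < 43, search right half
lo=6, hi=10, mid=8, arr[mid]=35 -> 35 < 43, search right half
lo=9, hi=10, mid=9, arr[mid]=38 -> 38 < 43, search right half
lo=10, hi=10, mid=10, arr[mid]=43 -> Found target at index 10!

Binary search finds 43 at index 10 after 4 comparisons. The search repeatedly halves the search space by comparing with the middle element.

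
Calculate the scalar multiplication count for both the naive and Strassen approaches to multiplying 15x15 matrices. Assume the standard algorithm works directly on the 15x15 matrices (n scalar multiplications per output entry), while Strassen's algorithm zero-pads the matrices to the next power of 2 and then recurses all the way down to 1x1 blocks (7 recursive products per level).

Matrix multiplication for 15x15 matrices:

Strassen's algorithm requires power-of-2 dimensions. Pad 15x15 to 16x16 (next power of 2).

Standard algorithm: 15^3 = 3375 multiplications
Strassen's algorithm: 7^(log2(16)) = 7^4 = 2401 multiplications
Savings: 3375 - 2401 = 974 multiplications

Standard: 3375 multiplications (15^3). Strassen: 2401 multiplications (7^4, after padding to 16x16). Strassen reduces 8 recursive multiplications to 7 at each level.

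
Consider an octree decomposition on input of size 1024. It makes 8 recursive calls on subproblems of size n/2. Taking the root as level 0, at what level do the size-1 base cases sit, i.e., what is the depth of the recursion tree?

For divide and conquer with division factor 2:

Problem sizes at each level:
Level 0: 1024
Level 1: 512
Level 2: 256
Level 3: 128
Level 4: 64
Level 5: 32
Level 6: 16
Level 7: 8
Level 8: 4
Level 9: 2
Level 10: 1

The root is level 0 and the size-1 base case is level 10 (the tree spans levels 0 through 10, i.e. 11 levels counting the root), so the depth is the number of divisions: log_2(1024) = 10

The recursion tree depth is log_2(1024) = 10. At each level, the problem size is divided by 2, so it takes 10 divisions to reduce to a base case of size 1. The algorithm makes 8 recursive calls at each level.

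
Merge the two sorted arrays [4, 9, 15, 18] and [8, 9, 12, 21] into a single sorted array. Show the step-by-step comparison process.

Merging process:

Compare 4 vs 8: take 4 from left. Merged: [4]
Compare 9 vs 8: take 8 from right. Merged: [4, 8]
Compare 9 vs 9: take 9 from left. Merged: [4, 8, 9]
Compare 15 vs 9: take 9 from right. Merged: [4, 8, 9, 9]
Compare 15 vs 12: take 12 from right. Merged: [4, 8, 9, 9, 12]
Compare 15 vs 21: take 15 from left. Merged: [4, 8, 9, 9, 12, 15]
Compare 18 vs 21: take 18 from left. Merged: [4, 8, 9, 9, 12, 15, 18]
Append remaining from right: [21]. Merged: [4, 8, 9, 9, 12, 15, 18, 21]

Final merged array: [4, 8, 9, 9, 12, 15, 18, 21]
Total comparisons: 7

The merged array is [4, 8, 9, 9, 12, 15, 18, 21], requiring 7 comparisons. The merge step runs in O(n) time where n is the total number of elements.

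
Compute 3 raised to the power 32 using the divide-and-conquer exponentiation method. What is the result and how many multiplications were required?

Computing 3^32 by squaring (build up from 3^1; each line after the first costs one multiplication):

3^1 = 3
3^2 = (3^1)^2 = 3^2 = 9
3^4 = (3^2)^2 = 9^2 = 81
3^8 = (3^4)^2 = 81^2 = 6561
3^16 = (3^8)^2 = 6561^2 = 43046721
3^32 = (3^16)^2 = 43046721^2 = 1853020188851841

Result: 1853020188851841
Multiplications needed: 5 (5 lines after 3^1)

3^32 = 1853020188851841. Using exponentiation by squaring, this requires 5 multiplications. The key idea: if the exponent is even, square the half-power; if odd, multiply by the base once.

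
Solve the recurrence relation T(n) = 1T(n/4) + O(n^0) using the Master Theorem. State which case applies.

Master Theorem for T(n) = 1T(n/4) + O(n^0):

a = 1, b = 4, c = 0
log_b(a) = log_4(1) = 0.0000

Case 2: c = 0 = log_4(1) = 0.0000
T(n) = O(n^0 log n) = O(log n)

For T(n) = 1T(n/4) + O(n^0): log_4(1) = 0.0000. This is Case 2 of the Master Theorem (c = log_b(a), equal work at all levels), giving O(log n).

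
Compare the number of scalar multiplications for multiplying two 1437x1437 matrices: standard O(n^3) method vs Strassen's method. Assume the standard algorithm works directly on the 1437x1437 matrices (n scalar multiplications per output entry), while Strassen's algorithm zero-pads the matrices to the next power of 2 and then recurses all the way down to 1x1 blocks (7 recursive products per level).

Matrix multiplication for 1437x1437 matrices:

Strassen's algorithm requires power-of-2 dimensions. Pad 1437x1437 to 2048x2048 (next power of 2).

Standard algorithm: 1437^3 = 2967360453 multiplications
Strassen's algorithm: 7^(log2(2048)) = 7^11 = 1977326743 multiplications
Savings: 2967360453 - 1977326743 = 990033710 multiplications

Standard: 2967360453 multiplications (1437^3). Strassen: 1977326743 multiplications (7^11, after padding to 2048x2048). Strassen reduces 8 recursive multiplications to 7 at each level.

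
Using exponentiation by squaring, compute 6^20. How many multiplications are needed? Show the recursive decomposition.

Computing 6^20 by squaring (build up from 6^1; each line after the first costs one multiplication):

6^1 = 6
6^2 = (6^1)^2 = 6^2 = 36
6^4 = (6^2)^2 = 36^2 = 1296
6^5 = 6 * 6^4 = 6 * 1296 = 7776
6^10 = (6^5)^2 = 7776^2 = 60466176
6^20 = (6^10)^2 = 60466176^2 = 3656158440062976

Result: 3656158440062976
Multiplications needed: 5 (5 lines after 6^1)

6^20 = 3656158440062976. Using exponentiation by squaring, this requires 5 multiplications. The key idea: if the exponent is even, square the half-power; if odd, multiply by the base once.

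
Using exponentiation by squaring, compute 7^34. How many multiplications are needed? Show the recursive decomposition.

Computing 7^34 by squaring (build up from 7^1; each line after the first costs one multiplication):

7^1 = 7
7^2 = (7^1)^2 = 7^2 = 49
7^4 = (7^2)^2 = 49^2 = 2401
7^8 = (7^4)^2 = 2401^2 = 5764801
7^16 = (7^8)^2 = 5764801^2 = 33232930569601
7^17 = 7 * 7^16 = 7 * 33232930569601 = 232630513987207
7^34 = (7^17)^2 = 232630513987207^2 = 54116956037952111668959660849

Result: 54116956037952111668959660849
Multiplications needed: 6 (6 lines after 7^1)

7^34 = 54116956037952111668959660849. Using exponentiation by squaring, this requires 6 multiplications. The key idea: if the exponent is even, square the half-power; if odd, multiply by the base once.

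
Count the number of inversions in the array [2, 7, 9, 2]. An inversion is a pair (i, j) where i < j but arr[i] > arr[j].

Finding inversions in [2, 7, 9, 2]:

(1, 3): arr[1]=7 > arr[3]=2
(2, 3): arr[2]=9 > arr[3]=2

Total inversions: 2

The array has 2 inversion(s): (1,3), (2,3). Each pair (i,j) satisfies i < j and arr[i] > arr[j].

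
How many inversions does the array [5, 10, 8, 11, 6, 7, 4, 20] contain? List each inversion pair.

Finding inversions in [5, 10, 8, 11, 6, 7, 4, 20]:

(0, 6): arr[0]=5 > arr[6]=4
(1, 2): arr[1]=10 > arr[2]=8
(1, 4): arr[1]=10 > arr[4]=6
(1, 5): arr[1]=10 > arr[5]=7
(1, 6): arr[1]=10 > arr[6]=4
(2, 4): arr[2]=8 > arr[4]=6
(2, 5): arr[2]=8 > arr[5]=7
(2, 6): arr[2]=8 > arr[6]=4
(3, 4): arr[3]=11 > arr[4]=6
(3, 5): arr[3]=11 > arr[5]=7
(3, 6): arr[3]=11 > arr[6]=4
(4, 6): arr[4]=6 > arr[6]=4
(5, 6): arr[5]=7 > arr[6]=4

Total inversions: 13

The array has 13 inversion(s): (0,6), (1,2), (1,4), (1,5), (1,6), (2,4), (2,5), (2,6), (3,4), (3,5), (3,6), (4,6), (5,6). Each pair (i,j) satisfies i < j and arr[i] > arr[j].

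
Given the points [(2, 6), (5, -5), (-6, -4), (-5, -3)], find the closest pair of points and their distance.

Computing all pairwise distances among 4 points:

d((2, 6), (5, -5)) = 11.4018
d((2, 6), (-6, -4)) = 12.8062
d((2, 6), (-5, -3)) = 11.4018
d((5, -5), (-6, -4)) = 11.0454
d((5, -5), (-5, -3)) = 10.198
d((-6, -4), (-5, -3)) = 1.4142 <-- minimum

Closest pair: (-6, -4) and (-5, -3) with distance 1.4142

The closest pair is (-6, -4) and (-5, -3) with Euclidean distance 1.4142. For 4 points, brute-force pairwise comparison is shown above. For large n, the divide-and-conquer algorithm (sort by x, recurse on halves, check the dividing strip) achieves O(n log n).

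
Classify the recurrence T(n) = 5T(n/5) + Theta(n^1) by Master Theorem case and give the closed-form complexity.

Master Theorem for T(n) = 5T(n/5) + O(n^1):

a = 5, b = 5, c = 1
log_b(a) = log_5(5) = 1.0000

Case 2: c = 1 = log_5(5) = 1.0000
T(n) = O(n^1 log n) = O(n log n)

For T(n) = 5T(n/5) + O(n^1): log_5(5) = 1.0000. This is Case 2 of the Master Theorem (c = log_b(a), equal work at all levels), giving O(n log n).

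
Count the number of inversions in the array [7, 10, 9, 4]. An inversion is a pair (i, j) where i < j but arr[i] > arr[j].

Finding inversions in [7, 10, 9, 4]:

(0, 3): arr[0]=7 > arr[3]=4
(1, 2): arr[1]=10 > arr[2]=9
(1, 3): arr[1]=10 > arr[3]=4
(2, 3): arr[2]=9 > arr[3]=4

Total inversions: 4

The array has 4 inversion(s): (0,3), (1,2), (1,3), (2,3). Each pair (i,j) satisfies i < j and arr[i] > arr[j].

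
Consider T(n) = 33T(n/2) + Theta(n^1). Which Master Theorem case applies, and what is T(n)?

Master Theorem for T(n) = 33T(n/2) + O(n^1):

a = 33, b = 2, c = 1
log_b(a) = log_2(33) = 5.0444

Case 1: c = 1 < log_2(33) = 5.0444
T(n) = O(n^(log_2 33))

For T(n) = 33T(n/2) + O(n^1): log_2(33) = 5.0444. This is Case 1 of the Master Theorem (c < log_b(a), work dominated by leaves), giving O(n^(log_2 33)).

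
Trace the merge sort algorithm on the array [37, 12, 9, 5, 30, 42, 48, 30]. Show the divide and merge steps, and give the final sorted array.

Merge sort trace:

Split: [37, 12, 9, 5, 30, 42, 48, 30] -> [37, 12, 9, 5] and [30, 42, 48, 30]
  Split: [37, 12, 9, 5] -> [37, 12] and [9, 5]
    Split: [37, 12] -> [37] and [12]
    Merge: [37] + [12] -> [12, 37]
    Split: [9, 5] -> [9] and [5]
    Merge: [9] + [5] -> [5, 9]
  Merge: [12, 37] + [5, 9] -> [5, 9, 12, 37]
  Split: [30, 42, 48, 30] -> [30, 42] and [48, 30]
    Split: [30, 42] -> [30] and [42]
    Merge: [30] + [42] -> [30, 42]
    Split: [48, 30] -> [48] and [30]
    Merge: [48] + [30] -> [30, 48]
  Merge: [30, 42] + [30, 48] -> [30, 30, 42, 48]
Merge: [5, 9, 12, 37] + [30, 30, 42, 48] -> [5, 9, 12, 30, 30, 37, 42, 48]

Final sorted array: [5, 9, 12, 30, 30, 37, 42, 48]

The merge sort proceeds by recursively splitting the array and merging sorted halves.
After all merges, the sorted array is [5, 9, 12, 30, 30, 37, 42, 48].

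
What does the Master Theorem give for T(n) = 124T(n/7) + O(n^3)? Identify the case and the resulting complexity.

Master Theorem for T(n) = 124T(n/7) + O(n^3):

a = 124, b = 7, c = 3
log_b(a) = log_7(124) = 2.4771

Case 3: c = 3 > log_7(124) = 2.4771
T(n) = O(n^3) = O(n^3)

For T(n) = 124T(n/7) + O(n^3): log_7(124) = 2.4771. This is Case 3 of the Master Theorem (c > log_b(a), work dominated by root), giving O(n^3).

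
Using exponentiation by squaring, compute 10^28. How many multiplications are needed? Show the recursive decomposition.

Computing 10^28 by squaring (build up from 10^1; each line after the first costs one multiplication):

10^1 = 10
10^2 = (10^1)^2 = 10^2 = 100
10^3 = 10 * 10^2 = 10 * 100 = 1000
10^6 = (10^3)^2 = 1000^2 = 1000000
10^7 = 10 * 10^6 = 10 * 1000000 = 10000000
10^14 = (10^7)^2 = 10000000^2 = 100000000000000
10^28 = (10^14)^2 = 100000000000000^2 = 10000000000000000000000000000

Result: 10000000000000000000000000000
Multiplications needed: 6 (6 lines after 10^1)

10^28 = 10000000000000000000000000000. Using exponentiation by squaring, this requires 6 multiplications. The key idea: if the exponent is even, square the half-power; if odd, multiply by the base once.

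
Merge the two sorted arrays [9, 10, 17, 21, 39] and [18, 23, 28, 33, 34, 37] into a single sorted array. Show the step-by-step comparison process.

Merging process:

Compare 9 vs 18: take 9 from left. Merged: [9]
Compare 10 vs 18: take 10 from left. Merged: [9, 10]
Compare 17 vs 18: take 17 from left. Merged: [9, 10, 17]
Compare 21 vs 18: take 18 from right. Merged: [9, 10, 17, 18]
Compare 21 vs 23: take 21 from left. Merged: [9, 10, 17, 18, 21]
Compare 39 vs 23: take 23 from right. Merged: [9, 10, 17, 18, 21, 23]
Compare 39 vs 28: take 28 from right. Merged: [9, 10, 17, 18, 21, 23, 28]
Compare 39 vs 33: take 33 from right. Merged: [9, 10, 17, 18, 21, 23, 28, 33]
Compare 39 vs 34: take 34 from right. Merged: [9, 10, 17, 18, 21, 23, 28, 33, 34]
Compare 39 vs 37: take 37 from right. Merged: [9, 10, 17, 18, 21, 23, 28, 33, 34, 37]
Append remaining from left: [39]. Merged: [9, 10, 17, 18, 21, 23, 28, 33, 34, 37, 39]

Final merged array: [9, 10, 17, 18, 21, 23, 28, 33, 34, 37, 39]
Total comparisons: 10

The merged array is [9, 10, 17, 18, 21, 23, 28, 33, 34, 37, 39], requiring 10 comparisons. The merge step runs in O(n) time where n is the total number of elements.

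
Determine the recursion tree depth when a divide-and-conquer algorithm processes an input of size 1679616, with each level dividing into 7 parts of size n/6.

For divide and conquer with division factor 6:

Problem sizes at each level:
Level 0: 1679616
Level 1: 279936
Level 2: 46656
Level 3: 7776
Level 4: 1296
Level 5: 216
Level 6: 36
Level 7: 6
Level 8: 1

The root is level 0 and the size-1 base case is level 8 (the tree spans levels 0 through 8, i.e. 9 levels counting the root), so the depth is the number of divisions: log_6(1679616) = 8

The recursion tree depth is log_6(1679616) = 8. At each level, the problem size is divided by 6, so it takes 8 divisions to reduce to a base case of size 1. The algorithm makes 7 recursive calls at each level.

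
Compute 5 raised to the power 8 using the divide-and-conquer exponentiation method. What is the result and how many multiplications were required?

Computing 5^8 by squaring (build up from 5^1; each line after the first costs one multiplication):

5^1 = 5
5^2 = (5^1)^2 = 5^2 = 25
5^4 = (5^2)^2 = 25^2 = 625
5^8 = (5^4)^2 = 625^2 = 390625

Result: 390625
Multiplications needed: 3 (3 lines after 5^1)

5^8 = 390625. Using exponentiation by squaring, this requires 3 multiplications. The key idea: if the exponent is even, square the half-power; if odd, multiply by the base once.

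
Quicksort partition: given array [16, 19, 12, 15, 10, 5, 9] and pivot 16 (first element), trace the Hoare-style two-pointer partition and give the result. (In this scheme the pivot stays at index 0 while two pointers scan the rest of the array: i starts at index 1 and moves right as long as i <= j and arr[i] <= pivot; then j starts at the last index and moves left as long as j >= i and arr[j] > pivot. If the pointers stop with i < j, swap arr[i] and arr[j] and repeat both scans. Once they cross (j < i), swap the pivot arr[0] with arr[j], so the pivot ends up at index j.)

Hoare-style two-pointer partition with pivot = 16:

Initial array: [16, 19, 12, 15, 10, 5, 9]

Pointers start at i = 1, j = 6.
i stops at index 1 (arr[1]=19 > 16), j stops at index 6 (arr[6]=9 <= 16): swap arr[1] and arr[6], array becomes [16, 9, 12, 15, 10, 5, 19]
i ends at 6, j ends at 5: the pointers have crossed (j < i), so scanning stops.

Swap pivot arr[0] with arr[5] to place pivot at position 5: [5, 9, 12, 15, 10, 16, 19]
Pivot position: 5

After partitioning with pivot 16, the array becomes [5, 9, 12, 15, 10, 16, 19]. The pivot is placed at index 5. All elements to the left of the pivot are <= 16, and all elements to the right are > 16.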